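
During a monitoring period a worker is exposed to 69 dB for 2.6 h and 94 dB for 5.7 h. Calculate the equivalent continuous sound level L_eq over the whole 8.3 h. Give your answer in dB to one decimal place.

92.4 dB

L_eq = 10·log₁₀[(1/T)·Σ tᵢ·10^(Lᵢ/10)] with T = 8.3 h.
Σ tᵢ·10^(Lᵢ/10) = 2.6·10^(69/10) + 5.7·10^(94/10) = 1.434e+10.
L_eq = 10·log₁₀(1.434e+10/8.3) = 92.37 dB.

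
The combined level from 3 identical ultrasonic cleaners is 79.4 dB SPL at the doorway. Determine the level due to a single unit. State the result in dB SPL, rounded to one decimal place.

3 equal contributions raise the level by 10·log₁₀ 3 = 4.771 dB, so each unit alone gives 79.4 − 4.771.

74.6 dB SPL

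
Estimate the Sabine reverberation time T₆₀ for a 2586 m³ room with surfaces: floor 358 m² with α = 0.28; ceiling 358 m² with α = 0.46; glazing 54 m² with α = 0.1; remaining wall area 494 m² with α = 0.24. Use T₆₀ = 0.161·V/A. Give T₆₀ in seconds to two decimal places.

1.07 s

Total absorption A = 358·0.28 + 358·0.46 + 54·0.1 + 494·0.24 = 388.88 m² sabins.
T₆₀ = 0.161 × 2586 / 388.88 = 1.071 s.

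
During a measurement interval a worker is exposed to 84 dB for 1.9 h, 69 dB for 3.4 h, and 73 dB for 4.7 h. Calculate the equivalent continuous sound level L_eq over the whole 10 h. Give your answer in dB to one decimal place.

77.8 dB

The energy average is taken in the linear domain: L_eq = 10·log₁₀[(Σ tᵢ·10^(Lᵢ/10))/T], T = 10 h.
Σ tᵢ·10^(Lᵢ/10) = 1.9·10^(84/10) + 3.4·10^(69/10) + 4.7·10^(73/10) = 5.980e+08.
L_eq = 10·log₁₀(5.980e+08/10) = 77.77 dB.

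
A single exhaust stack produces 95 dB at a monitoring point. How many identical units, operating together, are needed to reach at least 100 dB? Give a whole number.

4

Need L₁ + 10·log₁₀ N ≥ 100, i.e. log₁₀ N ≥ 0.50.
N ≥ 10^(5.0/10) = 3.162, so N = 4.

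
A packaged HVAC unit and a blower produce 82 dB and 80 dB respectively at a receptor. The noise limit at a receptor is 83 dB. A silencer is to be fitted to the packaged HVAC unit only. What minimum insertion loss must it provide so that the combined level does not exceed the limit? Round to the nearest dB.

2 dB

Fixed contribution from the other source: Σ 10^(L/10) = 10^(80/10) = 1.000e+08 (80.00 dB).
To meet 83 dB overall, the treated packaged HVAC unit may contribute at most 10^(83/10) − 1.000e+08 = 9.953e+07, i.e. 79.98 dB.
So the packaged HVAC unit must be reduced from 82 to 79.98 dB: IL = 2.02 dB.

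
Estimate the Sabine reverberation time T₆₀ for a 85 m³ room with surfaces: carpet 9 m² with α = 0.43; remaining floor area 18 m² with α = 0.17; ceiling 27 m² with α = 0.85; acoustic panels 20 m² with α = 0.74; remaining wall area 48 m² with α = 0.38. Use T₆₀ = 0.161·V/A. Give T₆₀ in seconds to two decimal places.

0.22 s

Total absorption A = 9·0.43 + 18·0.17 + 27·0.85 + 20·0.74 + 48·0.38 = 62.92 m² sabins.
T₆₀ = 0.161 × 85 / 62.92 = 0.217 s.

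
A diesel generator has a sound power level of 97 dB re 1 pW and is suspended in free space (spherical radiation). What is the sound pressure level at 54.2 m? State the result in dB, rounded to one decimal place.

51.3 dB

Free-field spherical radiation: L_p = L_w − 10·log₁₀(4π·r²), r = 54.2 m.
4π·r² = 3.692e+04 m², 10·log₁₀ of that is 45.672 dB.
L_p = 97 − 45.672 = 51.33 dB.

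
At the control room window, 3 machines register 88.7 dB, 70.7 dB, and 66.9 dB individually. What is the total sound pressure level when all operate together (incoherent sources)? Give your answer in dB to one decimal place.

88.8 dB

Incoherent sources combine by intensity addition: L_total = 10·log₁₀(Σ 10^(L_i/10)).
Σ 10^(L/10) = 10^(88.7/10) + 10^(70.7/10) + 10^(66.9/10) = 7.580e+08.
L_total = 10·log₁₀(7.580e+08) = 88.80 dB.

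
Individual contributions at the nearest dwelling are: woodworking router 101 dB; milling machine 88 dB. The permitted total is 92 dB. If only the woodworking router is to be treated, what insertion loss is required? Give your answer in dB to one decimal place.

11.2 dB

Everything except the woodworking router sums to 10^(88/10) = 6.310e+08 in linear terms, 88.00 dB.
To meet 92 dB overall, the treated woodworking router may contribute at most 10^(92/10) − 6.310e+08 = 9.539e+08, i.e. 89.80 dB.
So the woodworking router must be reduced from 101 to 89.80 dB: IL = 11.20 dB.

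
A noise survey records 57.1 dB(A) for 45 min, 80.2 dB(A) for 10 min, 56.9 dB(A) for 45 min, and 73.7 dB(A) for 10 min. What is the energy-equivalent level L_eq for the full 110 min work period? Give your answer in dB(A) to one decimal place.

L_eq = 10·log₁₀[(1/T)·Σ tᵢ·10^(Lᵢ/10)] with T = 110 min.
Σ tᵢ·10^(Lᵢ/10) = 45·10^(57.1/10) + 10·10^(80.2/10) + 45·10^(56.9/10) + 10·10^(73.7/10) = 1.327e+09.
L_eq = 10·log₁₀(1.327e+09/110) = 70.81 dB(A).

70.8 dB(A)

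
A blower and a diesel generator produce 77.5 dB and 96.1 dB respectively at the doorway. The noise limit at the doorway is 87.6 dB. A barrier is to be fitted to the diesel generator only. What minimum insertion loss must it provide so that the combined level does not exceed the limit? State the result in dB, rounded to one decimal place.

8.9 dB

Fixed contribution from the other source: Σ 10^(L/10) = 10^(77.5/10) = 5.623e+07 (77.50 dB).
To meet 87.6 dB overall, the treated diesel generator may contribute at most 10^(87.6/10) − 5.623e+07 = 5.192e+08, i.e. 87.15 dB.
So the diesel generator must be reduced from 96.1 to 87.15 dB: IL = 8.95 dB.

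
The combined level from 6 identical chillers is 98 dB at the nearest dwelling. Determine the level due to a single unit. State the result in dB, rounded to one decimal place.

90.2 dB

6 equal contributions raise the level by 10·log₁₀ 6 = 7.782 dB, so each unit alone gives 98 − 7.782.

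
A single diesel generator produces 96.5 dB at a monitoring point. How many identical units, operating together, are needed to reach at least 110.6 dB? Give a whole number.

26

Need L₁ + 10·log₁₀ N ≥ 110.6, i.e. log₁₀ N ≥ 1.41.
N ≥ 10^(14.1/10) = 25.704, so N = 26.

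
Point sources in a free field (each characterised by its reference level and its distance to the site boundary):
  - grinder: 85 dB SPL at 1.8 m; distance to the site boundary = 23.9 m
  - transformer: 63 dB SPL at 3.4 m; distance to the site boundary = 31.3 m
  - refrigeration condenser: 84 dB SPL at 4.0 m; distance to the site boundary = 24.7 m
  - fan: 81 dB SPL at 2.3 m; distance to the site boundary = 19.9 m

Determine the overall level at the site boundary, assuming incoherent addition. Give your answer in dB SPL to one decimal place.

First find each source's level at the receiver (point-source: −20·log₁₀(r/r_ref)), then combine on an intensity basis.
grinder: 85 − 20·log₁₀(23.9/1.8) = 85 − 22.46 = 62.54 dB SPL.
transformer: 63 − 20·log₁₀(31.3/3.4) = 63 − 19.28 = 43.72 dB SPL.
refrigeration condenser: 84 − 20·log₁₀(24.7/4.0) = 84 − 15.81 = 68.19 dB SPL.
fan: 81 − 20·log₁₀(19.9/2.3) = 81 − 18.74 = 62.26 dB SPL.
Σ 10^(L/10) = 1.009e+07 → L_total = 10·log₁₀(1.009e+07) = 70.04 dB SPL.

70.0 dB SPL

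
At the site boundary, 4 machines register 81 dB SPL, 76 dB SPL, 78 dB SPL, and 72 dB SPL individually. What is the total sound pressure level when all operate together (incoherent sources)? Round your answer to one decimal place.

83.9 dB SPL

Incoherent sources combine by intensity addition: L_total = 10·log₁₀(Σ 10^(L_i/10)).
Σ 10^(L/10) = 10^(81/10) + 10^(76/10) + 10^(78/10) + 10^(72/10) = 2.446e+08.
L_total = 10·log₁₀(2.446e+08) = 83.89 dB SPL.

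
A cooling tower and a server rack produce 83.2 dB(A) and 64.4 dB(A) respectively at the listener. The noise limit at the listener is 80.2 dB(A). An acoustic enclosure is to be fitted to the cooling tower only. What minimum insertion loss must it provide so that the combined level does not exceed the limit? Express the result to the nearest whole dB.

3 dB

Fixed contribution from the other source: Σ 10^(L/10) = 10^(64.4/10) = 2.754e+06 (64.40 dB(A)).
To meet 80.2 dB(A) overall, the treated cooling tower may contribute at most 10^(80.2/10) − 2.754e+06 = 1.020e+08, i.e. 80.08 dB(A).
So the cooling tower must be reduced from 83.2 to 80.08 dB(A): IL = 3.12 dB.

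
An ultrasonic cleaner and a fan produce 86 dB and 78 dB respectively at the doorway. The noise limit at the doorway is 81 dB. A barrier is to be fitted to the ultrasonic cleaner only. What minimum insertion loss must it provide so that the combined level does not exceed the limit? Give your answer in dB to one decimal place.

8.0 dB

Everything except the ultrasonic cleaner sums to 10^(78/10) = 6.310e+07 in linear terms, 78.00 dB.
To meet 81 dB overall, the treated ultrasonic cleaner may contribute at most 10^(81/10) − 6.310e+07 = 6.280e+07, i.e. 77.98 dB.
Required insertion loss = 86 − 77.98 = 8.02 dB.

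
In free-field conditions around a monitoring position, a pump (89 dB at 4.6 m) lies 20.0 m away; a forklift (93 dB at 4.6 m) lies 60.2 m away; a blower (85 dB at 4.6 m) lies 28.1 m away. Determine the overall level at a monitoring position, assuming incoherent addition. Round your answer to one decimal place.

77.9 dB

Apply inverse-square spreading to bring every level to the receiver, then sum 10^(L/10).
pump: 89 − 20·log₁₀(20.0/4.6) = 89 − 12.77 = 76.23 dB.
forklift: 93 − 20·log₁₀(60.2/4.6) = 93 − 22.34 = 70.66 dB.
blower: 85 − 20·log₁₀(28.1/4.6) = 85 − 15.72 = 69.28 dB.
Σ 10^(L/10) = 6.214e+07 → L_total = 10·log₁₀(6.214e+07) = 77.93 dB.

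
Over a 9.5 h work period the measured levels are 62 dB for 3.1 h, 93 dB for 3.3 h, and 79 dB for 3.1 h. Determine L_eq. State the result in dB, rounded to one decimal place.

88.6 dB

The energy average is taken in the linear domain: L_eq = 10·log₁₀[(Σ tᵢ·10^(Lᵢ/10))/T], T = 9.5 h.
Σ tᵢ·10^(Lᵢ/10) = 3.1·10^(62/10) + 3.3·10^(93/10) + 3.1·10^(79/10) = 6.836e+09.
L_eq = 10·log₁₀(6.836e+09/9.5) = 88.57 dB.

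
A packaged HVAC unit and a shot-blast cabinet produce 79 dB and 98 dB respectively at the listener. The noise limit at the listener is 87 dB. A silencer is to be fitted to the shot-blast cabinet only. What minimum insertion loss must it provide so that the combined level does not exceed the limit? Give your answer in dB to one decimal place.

The untreated sources together contribute 10^(79/10) = 7.943e+07, i.e. 79.00 dB.
The limit corresponds to 10^(87/10) = 5.012e+08; subtracting the fixed part leaves 4.218e+08 for the shot-blast cabinet, i.e. 86.25 dB.
Required insertion loss = 98 − 86.25 = 11.75 dB.

11.7 dB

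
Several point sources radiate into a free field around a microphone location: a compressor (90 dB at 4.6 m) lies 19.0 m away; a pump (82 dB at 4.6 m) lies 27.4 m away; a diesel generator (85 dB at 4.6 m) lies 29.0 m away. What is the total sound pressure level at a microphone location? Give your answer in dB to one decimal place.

Propagate each source to the receiver with L = L_ref − 20·log₁₀(r/r_ref), then add intensities.
compressor: 90 − 20·log₁₀(19.0/4.6) = 90 − 12.32 = 77.68 dB.
pump: 82 − 20·log₁₀(27.4/4.6) = 82 − 15.50 = 66.50 dB.
diesel generator: 85 − 20·log₁₀(29.0/4.6) = 85 − 15.99 = 69.01 dB.
Σ 10^(L/10) = 7.104e+07 → L_total = 10·log₁₀(7.104e+07) = 78.51 dB.

78.5 dB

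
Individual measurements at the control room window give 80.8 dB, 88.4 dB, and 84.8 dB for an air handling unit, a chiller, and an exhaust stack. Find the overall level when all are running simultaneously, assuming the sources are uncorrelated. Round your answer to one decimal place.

For uncorrelated sources the intensities add, so convert each level to linear form, sum, and take 10·log₁₀ of the total.
Σ 10^(L/10) = 10^(80.8/10) + 10^(88.4/10) + 10^(84.8/10) = 1.114e+09.
L_total = 10·log₁₀(1.114e+09) = 90.47 dB.

90.5 dB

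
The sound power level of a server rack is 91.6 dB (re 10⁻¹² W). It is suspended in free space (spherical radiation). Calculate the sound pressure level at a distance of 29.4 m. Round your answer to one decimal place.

The power spreads over a sphere of area 4π·r², so L_p = L_w − 10·log₁₀(4π·r²).
4π·r² = 1.086e+04 m², 10·log₁₀ of that is 40.359 dB.
L_p = 91.6 − 40.359 = 51.24 dB.

51.2 dB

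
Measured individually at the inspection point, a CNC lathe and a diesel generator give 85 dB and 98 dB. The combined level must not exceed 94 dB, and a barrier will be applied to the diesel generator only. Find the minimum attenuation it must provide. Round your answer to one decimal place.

4.6 dB

The untreated sources together contribute 10^(85/10) = 3.162e+08, i.e. 85.00 dB.
The limit corresponds to 10^(94/10) = 2.512e+09; subtracting the fixed part leaves 2.196e+09 for the diesel generator, i.e. 93.42 dB.
So the diesel generator must be reduced from 98 to 93.42 dB: IL = 4.58 dB.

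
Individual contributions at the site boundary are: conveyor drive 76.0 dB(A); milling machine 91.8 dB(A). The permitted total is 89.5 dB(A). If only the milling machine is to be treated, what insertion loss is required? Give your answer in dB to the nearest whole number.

The untreated sources together contribute 10^(76.0/10) = 3.981e+07, i.e. 76.00 dB(A).
The limit corresponds to 10^(89.5/10) = 8.913e+08; subtracting the fixed part leaves 8.514e+08 for the milling machine, i.e. 89.30 dB(A).
So the milling machine must be reduced from 91.8 to 89.30 dB(A): IL = 2.50 dB.

2 dB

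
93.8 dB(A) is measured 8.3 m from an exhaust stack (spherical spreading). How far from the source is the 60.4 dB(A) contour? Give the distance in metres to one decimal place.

388.2 m

The 33.4 dB drop corresponds to a distance ratio of 10^(33.4/20) for a point source.
r₂ = 8.3·10^((93.8−60.4)/20) = 8.3·10^(33.4/20) = 388.22 m.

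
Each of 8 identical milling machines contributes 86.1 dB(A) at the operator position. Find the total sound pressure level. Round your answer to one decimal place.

95.1 dB(A)

L_total = L₁ + 10·log₁₀ N for N identical incoherent sources.
L_total = 86.1 + 10·log₁₀(8) = 86.1 + 9.031 = 95.13 dB(A).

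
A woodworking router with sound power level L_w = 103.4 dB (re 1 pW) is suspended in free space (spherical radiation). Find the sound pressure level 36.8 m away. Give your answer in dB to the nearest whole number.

L_p = L_w − 10·log₁₀(4π·r²) with r = 36.8 m.
4π·r² = 1.702e+04 m², 10·log₁₀ of that is 42.309 dB.
L_p = 103.4 − 42.309 = 61.09 dB.

61 dB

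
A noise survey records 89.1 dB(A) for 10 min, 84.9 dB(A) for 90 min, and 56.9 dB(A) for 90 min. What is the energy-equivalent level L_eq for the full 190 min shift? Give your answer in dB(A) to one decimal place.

82.8 dB(A)

The energy average is taken in the linear domain: L_eq = 10·log₁₀[(Σ tᵢ·10^(Lᵢ/10))/T], T = 190 min.
Σ tᵢ·10^(Lᵢ/10) = 10·10^(89.1/10) + 90·10^(84.9/10) + 90·10^(56.9/10) = 3.599e+10.
L_eq = 10·log₁₀(3.599e+10/190) = 82.77 dB(A).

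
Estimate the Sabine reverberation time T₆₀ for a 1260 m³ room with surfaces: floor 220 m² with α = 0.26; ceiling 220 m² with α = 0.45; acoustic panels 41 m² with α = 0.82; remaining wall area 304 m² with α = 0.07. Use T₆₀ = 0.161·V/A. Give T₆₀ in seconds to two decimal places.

A = Σ Sᵢαᵢ = 220·0.26 + 220·0.45 + 41·0.82 + 304·0.07 = 211.10 m².
T₆₀ = 0.161 × 1260 / 211.10 = 0.961 s.

0.96 s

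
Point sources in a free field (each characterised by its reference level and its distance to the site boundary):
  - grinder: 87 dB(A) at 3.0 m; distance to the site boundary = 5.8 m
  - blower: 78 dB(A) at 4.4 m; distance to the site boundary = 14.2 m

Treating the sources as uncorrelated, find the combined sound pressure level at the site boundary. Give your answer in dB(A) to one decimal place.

Propagate each source to the receiver with L = L_ref − 20·log₁₀(r/r_ref), then add intensities.
grinder: 87 − 20·log₁₀(5.8/3.0) = 87 − 5.73 = 81.27 dB(A).
blower: 78 − 20·log₁₀(14.2/4.4) = 78 − 10.18 = 67.82 dB(A).
Σ 10^(L/10) = 1.401e+08 → L_total = 10·log₁₀(1.401e+08) = 81.47 dB(A).

81.5 dB(A)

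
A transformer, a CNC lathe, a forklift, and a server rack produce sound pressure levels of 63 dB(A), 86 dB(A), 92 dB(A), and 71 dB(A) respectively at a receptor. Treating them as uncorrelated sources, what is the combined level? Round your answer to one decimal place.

93.0 dB(A)

Incoherent sources combine by intensity addition: L_total = 10·log₁₀(Σ 10^(L_i/10)).
Σ 10^(L/10) = 10^(63/10) + 10^(86/10) + 10^(92/10) + 10^(71/10) = 1.998e+09.
L_total = 10·log₁₀(1.998e+09) = 93.01 dB(A).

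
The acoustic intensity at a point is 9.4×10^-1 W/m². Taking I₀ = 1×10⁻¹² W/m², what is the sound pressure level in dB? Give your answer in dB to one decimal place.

L = 10·log₁₀(I/I₀) = 10·log₁₀(9.4×10^-1/10⁻¹²) = 10·log₁₀(9.4×10^11).
L = 10·(0.9731 + 11) = 119.73 dB.

119.7 dB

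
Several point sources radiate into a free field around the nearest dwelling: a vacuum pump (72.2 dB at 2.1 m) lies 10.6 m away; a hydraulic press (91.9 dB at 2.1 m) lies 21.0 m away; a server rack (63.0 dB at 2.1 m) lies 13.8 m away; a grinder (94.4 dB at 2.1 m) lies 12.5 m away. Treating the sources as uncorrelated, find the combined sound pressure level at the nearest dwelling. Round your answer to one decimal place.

79.7 dB

Apply inverse-square spreading to bring every level to the receiver, then sum 10^(L/10).
vacuum pump: 72.2 − 20·log₁₀(10.6/2.1) = 72.2 − 14.06 = 58.14 dB.
hydraulic press: 91.9 − 20·log₁₀(21.0/2.1) = 91.9 − 20.00 = 71.90 dB.
server rack: 63.0 − 20·log₁₀(13.8/2.1) = 63.0 − 16.35 = 46.65 dB.
grinder: 94.4 − 20·log₁₀(12.5/2.1) = 94.4 − 15.49 = 78.91 dB.
Σ 10^(L/10) = 9.392e+07 → L_total = 10·log₁₀(9.392e+07) = 79.73 dB.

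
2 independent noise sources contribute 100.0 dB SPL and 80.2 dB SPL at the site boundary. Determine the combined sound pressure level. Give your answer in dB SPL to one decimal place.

100.0 dB SPL

For uncorrelated sources the intensities add, so convert each level to linear form, sum, and take 10·log₁₀ of the total.
Σ 10^(L/10) = 10^(100.0/10) + 10^(80.2/10) = 1.010e+10.
L_total = 10·log₁₀(1.010e+10) = 100.05 dB SPL.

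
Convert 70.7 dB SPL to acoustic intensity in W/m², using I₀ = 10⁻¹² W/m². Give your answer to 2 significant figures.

I = I₀·10^(L/10) = 10⁻¹² × 10^(70.7/10) = 10^(-4.930).

1.2e-05 W/m²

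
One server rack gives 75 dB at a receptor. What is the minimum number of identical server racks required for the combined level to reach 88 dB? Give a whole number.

20

Need L₁ + 10·log₁₀ N ≥ 88, i.e. log₁₀ N ≥ 1.30.
N ≥ 10^(13.0/10) = 19.953, so N = 20.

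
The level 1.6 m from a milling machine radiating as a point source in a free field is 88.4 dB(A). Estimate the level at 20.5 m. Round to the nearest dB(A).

Point-source attenuation: ΔL = 20·log₁₀(r₂/r₁) = 20·log₁₀(20.5/1.6) = 22.153 dB.
L₂ = 88.4 − 20·log₁₀(20.5/1.6) = 88.4 − 22.153 = 66.25 dB(A).

66 dB(A)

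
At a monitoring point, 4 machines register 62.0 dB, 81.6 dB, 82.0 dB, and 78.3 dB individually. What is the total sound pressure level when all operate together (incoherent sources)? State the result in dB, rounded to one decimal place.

For uncorrelated sources the intensities add, so convert each level to linear form, sum, and take 10·log₁₀ of the total.
Σ 10^(L/10) = 10^(62.0/10) + 10^(81.6/10) + 10^(82.0/10) + 10^(78.3/10) = 3.722e+08.
L_total = 10·log₁₀(3.722e+08) = 85.71 dB.

85.7 dB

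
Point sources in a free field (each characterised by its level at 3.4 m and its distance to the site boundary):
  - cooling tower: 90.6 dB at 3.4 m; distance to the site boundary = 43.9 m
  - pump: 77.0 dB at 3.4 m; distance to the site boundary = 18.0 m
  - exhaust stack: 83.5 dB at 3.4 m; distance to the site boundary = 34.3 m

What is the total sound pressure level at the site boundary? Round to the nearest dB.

Apply inverse-square spreading to bring every level to the receiver, then sum 10^(L/10).
cooling tower: 90.6 − 20·log₁₀(43.9/3.4) = 90.6 − 22.22 = 68.38 dB.
pump: 77.0 − 20·log₁₀(18.0/3.4) = 77.0 − 14.48 = 62.52 dB.
exhaust stack: 83.5 − 20·log₁₀(34.3/3.4) = 83.5 − 20.08 = 63.42 dB.
Σ 10^(L/10) = 1.087e+07 → L_total = 10·log₁₀(1.087e+07) = 70.36 dB.

70 dB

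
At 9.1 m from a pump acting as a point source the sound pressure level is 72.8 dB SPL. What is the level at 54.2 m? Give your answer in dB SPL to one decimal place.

57.3 dB SPL

Point-source attenuation: ΔL = 20·log₁₀(r₂/r₁) = 20·log₁₀(54.2/9.1) = 15.499 dB.
L₂ = 72.8 − 20·log₁₀(54.2/9.1) = 72.8 − 15.499 = 57.30 dB SPL.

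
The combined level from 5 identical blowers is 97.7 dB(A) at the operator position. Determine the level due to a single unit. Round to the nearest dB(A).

91 dB(A)

For N identical incoherent sources L_total = L₁ + 10·log₁₀ N, so L₁ = 97.7 − 10·log₁₀(5) = 97.7 − 6.990.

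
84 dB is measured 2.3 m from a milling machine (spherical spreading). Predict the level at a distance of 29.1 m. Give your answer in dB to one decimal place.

62.0 dB

Point-source attenuation: ΔL = 20·log₁₀(r₂/r₁) = 20·log₁₀(29.1/2.3) = 22.043 dB.
L₂ = 84 − 20·log₁₀(29.1/2.3) = 84 − 22.043 = 61.96 dB.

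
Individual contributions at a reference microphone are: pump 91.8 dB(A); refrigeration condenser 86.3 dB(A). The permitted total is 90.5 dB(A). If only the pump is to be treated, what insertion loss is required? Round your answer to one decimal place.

The untreated sources together contribute 10^(86.3/10) = 4.266e+08, i.e. 86.30 dB(A).
To meet 90.5 dB(A) overall, the treated pump may contribute at most 10^(90.5/10) − 4.266e+08 = 6.954e+08, i.e. 88.42 dB(A).
Required insertion loss = 91.8 − 88.42 = 3.38 dB.

3.4 dB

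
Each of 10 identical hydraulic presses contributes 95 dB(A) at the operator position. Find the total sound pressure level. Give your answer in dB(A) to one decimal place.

With 10 equal, uncorrelated contributions the intensity is 10× that of one unit, giving a rise of 10·log₁₀ 10.
L_total = 95 + 10·log₁₀(10) = 95 + 10.000 = 105.00 dB(A).

105.0 dB(A)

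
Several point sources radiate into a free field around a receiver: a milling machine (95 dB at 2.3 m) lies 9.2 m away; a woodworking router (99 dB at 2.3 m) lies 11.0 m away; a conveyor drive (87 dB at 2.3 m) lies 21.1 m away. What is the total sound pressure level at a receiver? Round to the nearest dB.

87 dB

Apply inverse-square spreading to bring every level to the receiver, then sum 10^(L/10).
milling machine: 95 − 20·log₁₀(9.2/2.3) = 95 − 12.04 = 82.96 dB.
woodworking router: 99 − 20·log₁₀(11.0/2.3) = 99 − 13.59 = 85.41 dB.
conveyor drive: 87 − 20·log₁₀(21.1/2.3) = 87 − 19.25 = 67.75 dB.
Σ 10^(L/10) = 5.509e+08 → L_total = 10·log₁₀(5.509e+08) = 87.41 dB.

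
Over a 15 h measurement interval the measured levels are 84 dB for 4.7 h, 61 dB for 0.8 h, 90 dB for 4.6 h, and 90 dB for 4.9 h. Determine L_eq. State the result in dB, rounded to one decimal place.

The energy average is taken in the linear domain: L_eq = 10·log₁₀[(Σ tᵢ·10^(Lᵢ/10))/T], T = 15 h.
Σ tᵢ·10^(Lᵢ/10) = 4.7·10^(84/10) + 0.8·10^(61/10) + 4.6·10^(90/10) + 4.9·10^(90/10) = 1.068e+10.
L_eq = 10·log₁₀(1.068e+10/15) = 88.53 dB.

88.5 dB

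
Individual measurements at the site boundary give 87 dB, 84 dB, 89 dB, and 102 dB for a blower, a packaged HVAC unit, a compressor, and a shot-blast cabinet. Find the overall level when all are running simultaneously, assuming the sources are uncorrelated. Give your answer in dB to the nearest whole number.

Incoherent sources combine by intensity addition: L_total = 10·log₁₀(Σ 10^(L_i/10)).
Σ 10^(L/10) = 10^(87/10) + 10^(84/10) + 10^(89/10) + 10^(102/10) = 1.740e+10.
L_total = 10·log₁₀(1.740e+10) = 102.40 dB.

102 dB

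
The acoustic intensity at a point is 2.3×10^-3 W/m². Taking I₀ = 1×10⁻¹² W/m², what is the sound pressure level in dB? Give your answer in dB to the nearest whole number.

94 dB

Dividing by I₀ shifts the exponent by 12: I/I₀ = 2.3×10^9.
L = 10·(0.3617 + 9) = 93.62 dB.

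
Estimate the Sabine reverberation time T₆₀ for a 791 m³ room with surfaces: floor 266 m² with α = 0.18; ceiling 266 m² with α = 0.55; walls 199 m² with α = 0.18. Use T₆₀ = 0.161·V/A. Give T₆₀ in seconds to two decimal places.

0.55 s

Total absorption A = 266·0.18 + 266·0.55 + 199·0.18 = 230.00 m² sabins.
T₆₀ = 0.161 × 791 / 230.00 = 0.554 s.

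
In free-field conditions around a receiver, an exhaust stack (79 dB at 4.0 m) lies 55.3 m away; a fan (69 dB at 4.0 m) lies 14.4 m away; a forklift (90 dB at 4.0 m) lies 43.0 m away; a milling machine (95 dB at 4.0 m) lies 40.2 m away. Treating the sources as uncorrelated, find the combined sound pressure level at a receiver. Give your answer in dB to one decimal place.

First find each source's level at the receiver (point-source: −20·log₁₀(r/r_ref)), then combine on an intensity basis.
exhaust stack: 79 − 20·log₁₀(55.3/4.0) = 79 − 22.81 = 56.19 dB.
fan: 69 − 20·log₁₀(14.4/4.0) = 69 − 11.13 = 57.87 dB.
forklift: 90 − 20·log₁₀(43.0/4.0) = 90 − 20.63 = 69.37 dB.
milling machine: 95 − 20·log₁₀(40.2/4.0) = 95 − 20.04 = 74.96 dB.
Σ 10^(L/10) = 4.099e+07 → L_total = 10·log₁₀(4.099e+07) = 76.13 dB.

76.1 dB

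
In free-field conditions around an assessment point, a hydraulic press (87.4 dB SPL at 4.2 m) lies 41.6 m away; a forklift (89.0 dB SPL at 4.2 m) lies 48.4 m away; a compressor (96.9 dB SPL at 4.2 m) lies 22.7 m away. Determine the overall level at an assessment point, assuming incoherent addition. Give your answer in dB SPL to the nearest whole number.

Propagate each source to the receiver with L = L_ref − 20·log₁₀(r/r_ref), then add intensities.
hydraulic press: 87.4 − 20·log₁₀(41.6/4.2) = 87.4 − 19.92 = 67.48 dB SPL.
forklift: 89.0 − 20·log₁₀(48.4/4.2) = 89.0 − 21.23 = 67.77 dB SPL.
compressor: 96.9 − 20·log₁₀(22.7/4.2) = 96.9 − 14.66 = 82.24 dB SPL.
Σ 10^(L/10) = 1.792e+08 → L_total = 10·log₁₀(1.792e+08) = 82.53 dB SPL.

83 dB SPL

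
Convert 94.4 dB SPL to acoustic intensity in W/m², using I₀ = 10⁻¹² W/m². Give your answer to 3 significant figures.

0.00275 W/m²

I/I₀ = 10^(94.4/10) = 2.754e+09, so I = 2.754e+09 × 10⁻¹² W/m².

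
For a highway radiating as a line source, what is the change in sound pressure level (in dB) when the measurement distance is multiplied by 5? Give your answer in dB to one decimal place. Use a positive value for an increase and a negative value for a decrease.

-7.0 dB

A line source loses 3 dB per doubling of distance; generally ΔL = −10·log₁₀(r₂/r₁).
ΔL = −10·log₁₀(5) = -6.99 dB.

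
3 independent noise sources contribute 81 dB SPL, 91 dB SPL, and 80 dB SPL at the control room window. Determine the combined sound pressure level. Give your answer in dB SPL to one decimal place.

91.7 dB SPL

For uncorrelated sources the intensities add, so convert each level to linear form, sum, and take 10·log₁₀ of the total.
Σ 10^(L/10) = 10^(81/10) + 10^(91/10) + 10^(80/10) = 1.485e+09.
L_total = 10·log₁₀(1.485e+09) = 91.72 dB SPL.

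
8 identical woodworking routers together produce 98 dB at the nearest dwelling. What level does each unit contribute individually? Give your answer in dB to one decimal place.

Dividing the total intensity by 8 lowers the level by 10·log₁₀ 8 = 9.031 dB: L₁ = 98 − 9.031.

89.0 dB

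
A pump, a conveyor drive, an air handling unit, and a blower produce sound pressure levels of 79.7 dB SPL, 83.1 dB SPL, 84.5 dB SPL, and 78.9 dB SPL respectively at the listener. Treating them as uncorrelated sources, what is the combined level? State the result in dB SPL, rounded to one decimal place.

88.2 dB SPL

Incoherent sources combine by intensity addition: L_total = 10·log₁₀(Σ 10^(L_i/10)).
Σ 10^(L/10) = 10^(79.7/10) + 10^(83.1/10) + 10^(84.5/10) + 10^(78.9/10) = 6.570e+08.
L_total = 10·log₁₀(6.570e+08) = 88.18 dB SPL.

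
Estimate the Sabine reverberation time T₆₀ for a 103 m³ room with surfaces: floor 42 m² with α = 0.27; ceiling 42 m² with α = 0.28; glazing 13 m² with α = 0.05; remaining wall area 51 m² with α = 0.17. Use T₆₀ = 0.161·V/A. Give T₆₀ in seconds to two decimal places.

A = Σ Sᵢαᵢ = 42·0.27 + 42·0.28 + 13·0.05 + 51·0.17 = 32.42 m².
T₆₀ = 0.161 × 103 / 32.42 = 0.512 s.

0.51 s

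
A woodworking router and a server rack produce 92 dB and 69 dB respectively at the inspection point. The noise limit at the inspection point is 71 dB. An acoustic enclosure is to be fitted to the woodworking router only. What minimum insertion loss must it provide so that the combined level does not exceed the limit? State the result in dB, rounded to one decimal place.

Everything except the woodworking router sums to 10^(69/10) = 7.943e+06 in linear terms, 69.00 dB.
To meet 71 dB overall, the treated woodworking router may contribute at most 10^(71/10) − 7.943e+06 = 4.646e+06, i.e. 66.67 dB.
Required insertion loss = 92 − 66.67 = 25.33 dB.

25.3 dB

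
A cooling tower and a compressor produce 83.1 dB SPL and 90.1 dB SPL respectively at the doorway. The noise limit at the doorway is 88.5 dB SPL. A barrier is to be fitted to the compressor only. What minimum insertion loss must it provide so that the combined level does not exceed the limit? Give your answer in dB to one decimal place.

The untreated sources together contribute 10^(83.1/10) = 2.042e+08, i.e. 83.10 dB SPL.
The limit corresponds to 10^(88.5/10) = 7.079e+08; subtracting the fixed part leaves 5.038e+08 for the compressor, i.e. 87.02 dB SPL.
Required insertion loss = 90.1 − 87.02 = 3.08 dB.

3.1 dB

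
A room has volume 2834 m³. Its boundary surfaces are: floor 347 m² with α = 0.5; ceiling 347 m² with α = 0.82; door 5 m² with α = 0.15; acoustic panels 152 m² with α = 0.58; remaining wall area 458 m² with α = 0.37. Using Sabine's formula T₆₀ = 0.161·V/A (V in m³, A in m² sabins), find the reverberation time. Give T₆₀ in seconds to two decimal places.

0.64 s

A = Σ Sᵢαᵢ = 347·0.5 + 347·0.82 + 5·0.15 + 152·0.58 + 458·0.37 = 716.41 m².
T₆₀ = 0.161·V/A = 0.161·2834/716.41 = 0.637 s.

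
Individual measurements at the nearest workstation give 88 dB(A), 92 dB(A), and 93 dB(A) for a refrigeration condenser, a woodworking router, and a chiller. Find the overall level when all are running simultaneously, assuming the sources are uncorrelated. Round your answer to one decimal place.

Incoherent sources combine by intensity addition: L_total = 10·log₁₀(Σ 10^(L_i/10)).
Σ 10^(L/10) = 10^(88/10) + 10^(92/10) + 10^(93/10) = 4.211e+09.
L_total = 10·log₁₀(4.211e+09) = 96.24 dB(A).

96.2 dB(A)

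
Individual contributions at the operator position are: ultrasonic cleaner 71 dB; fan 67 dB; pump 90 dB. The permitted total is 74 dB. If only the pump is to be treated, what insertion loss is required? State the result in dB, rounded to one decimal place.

The untreated sources together contribute 10^(71/10) + 10^(67/10) = 1.760e+07, i.e. 72.46 dB.
To meet 74 dB overall, the treated pump may contribute at most 10^(74/10) − 1.760e+07 = 7.518e+06, i.e. 68.76 dB.
Required insertion loss = 90 − 68.76 = 21.24 dB.

21.2 dB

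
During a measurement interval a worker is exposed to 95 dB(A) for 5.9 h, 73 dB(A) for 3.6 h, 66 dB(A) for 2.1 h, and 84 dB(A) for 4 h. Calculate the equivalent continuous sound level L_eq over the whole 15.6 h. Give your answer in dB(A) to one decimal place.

L_eq = 10·log₁₀[(1/T)·Σ tᵢ·10^(Lᵢ/10)] with T = 15.6 h.
Σ tᵢ·10^(Lᵢ/10) = 5.9·10^(95/10) + 3.6·10^(73/10) + 2.1·10^(66/10) + 4·10^(84/10) = 1.974e+10.
L_eq = 10·log₁₀(1.974e+10/15.6) = 91.02 dB(A).

91.0 dB(A)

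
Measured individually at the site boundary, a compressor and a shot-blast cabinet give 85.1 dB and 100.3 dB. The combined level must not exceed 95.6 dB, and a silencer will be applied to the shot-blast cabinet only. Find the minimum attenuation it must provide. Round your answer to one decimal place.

Fixed contribution from the other source: Σ 10^(L/10) = 10^(85.1/10) = 3.236e+08 (85.10 dB).
The limit corresponds to 10^(95.6/10) = 3.631e+09; subtracting the fixed part leaves 3.307e+09 for the shot-blast cabinet, i.e. 95.19 dB.
So the shot-blast cabinet must be reduced from 100.3 to 95.19 dB: IL = 5.11 dB.

5.1 dB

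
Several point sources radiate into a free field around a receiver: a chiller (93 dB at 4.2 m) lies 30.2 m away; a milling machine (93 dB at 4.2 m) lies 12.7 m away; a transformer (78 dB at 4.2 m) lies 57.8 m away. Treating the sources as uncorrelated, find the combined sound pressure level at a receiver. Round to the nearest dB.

84 dB

Apply inverse-square spreading to bring every level to the receiver, then sum 10^(L/10).
chiller: 93 − 20·log₁₀(30.2/4.2) = 93 − 17.14 = 75.86 dB.
milling machine: 93 − 20·log₁₀(12.7/4.2) = 93 − 9.61 = 83.39 dB.
transformer: 78 − 20·log₁₀(57.8/4.2) = 78 − 22.77 = 55.23 dB.
Σ 10^(L/10) = 2.571e+08 → L_total = 10·log₁₀(2.571e+08) = 84.10 dB.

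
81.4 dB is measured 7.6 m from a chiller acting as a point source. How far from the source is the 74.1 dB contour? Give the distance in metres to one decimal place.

17.6 m

For a point source L₁ − L₂ = 20·log₁₀(r₂/r₁), so r₂ = r₁·10^((L₁−L₂)/20).
r₂ = 7.6·10^((81.4−74.1)/20) = 7.6·10^(7.3/20) = 17.61 m.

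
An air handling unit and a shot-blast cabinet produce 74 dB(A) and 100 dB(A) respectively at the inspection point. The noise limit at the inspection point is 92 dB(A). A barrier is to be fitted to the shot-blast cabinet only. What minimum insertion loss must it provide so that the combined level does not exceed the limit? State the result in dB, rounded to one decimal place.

The untreated sources together contribute 10^(74/10) = 2.512e+07, i.e. 74.00 dB(A).
The limit corresponds to 10^(92/10) = 1.585e+09; subtracting the fixed part leaves 1.560e+09 for the shot-blast cabinet, i.e. 91.93 dB(A).
So the shot-blast cabinet must be reduced from 100 to 91.93 dB(A): IL = 8.07 dB.

8.1 dB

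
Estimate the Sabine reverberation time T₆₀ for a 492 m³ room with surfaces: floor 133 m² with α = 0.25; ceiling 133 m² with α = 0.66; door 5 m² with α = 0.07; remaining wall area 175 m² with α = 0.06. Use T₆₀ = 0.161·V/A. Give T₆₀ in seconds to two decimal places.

A = Σ Sᵢαᵢ = 133·0.25 + 133·0.66 + 5·0.07 + 175·0.06 = 131.88 m².
T₆₀ = 0.161·V/A = 0.161·492/131.88 = 0.601 s.

0.60 s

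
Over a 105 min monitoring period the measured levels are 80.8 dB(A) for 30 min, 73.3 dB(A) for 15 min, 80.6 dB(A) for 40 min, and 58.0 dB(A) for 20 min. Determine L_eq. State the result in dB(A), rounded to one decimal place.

79.1 dB(A)

L_eq = 10·log₁₀[(1/T)·Σ tᵢ·10^(Lᵢ/10)] with T = 105 min.
Σ tᵢ·10^(Lᵢ/10) = 30·10^(80.8/10) + 15·10^(73.3/10) + 40·10^(80.6/10) + 20·10^(58.0/10) = 8.533e+09.
L_eq = 10·log₁₀(8.533e+09/105) = 79.10 dB(A).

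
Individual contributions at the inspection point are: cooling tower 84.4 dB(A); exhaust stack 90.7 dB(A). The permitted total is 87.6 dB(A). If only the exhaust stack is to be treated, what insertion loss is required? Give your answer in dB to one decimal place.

5.9 dB

Fixed contribution from the other source: Σ 10^(L/10) = 10^(84.4/10) = 2.754e+08 (84.40 dB(A)).
To meet 87.6 dB(A) overall, the treated exhaust stack may contribute at most 10^(87.6/10) − 2.754e+08 = 3.000e+08, i.e. 84.77 dB(A).
So the exhaust stack must be reduced from 90.7 to 84.77 dB(A): IL = 5.93 dB.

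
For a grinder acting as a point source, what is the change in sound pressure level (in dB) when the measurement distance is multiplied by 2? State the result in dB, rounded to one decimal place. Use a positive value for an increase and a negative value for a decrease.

A point source loses 6 dB per doubling of distance; generally ΔL = −20·log₁₀(r₂/r₁).
ΔL = −20·log₁₀(2) = -6.02 dB.

-6.0 dB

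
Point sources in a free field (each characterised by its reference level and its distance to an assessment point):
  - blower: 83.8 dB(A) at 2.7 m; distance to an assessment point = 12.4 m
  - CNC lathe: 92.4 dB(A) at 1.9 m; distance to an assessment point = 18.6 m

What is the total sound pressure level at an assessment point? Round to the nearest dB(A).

75 dB(A)

Apply inverse-square spreading to bring every level to the receiver, then sum 10^(L/10).
blower: 83.8 − 20·log₁₀(12.4/2.7) = 83.8 − 13.24 = 70.56 dB(A).
CNC lathe: 92.4 − 20·log₁₀(18.6/1.9) = 92.4 − 19.82 = 72.58 dB(A).
Σ 10^(L/10) = 2.951e+07 → L_total = 10·log₁₀(2.951e+07) = 74.70 dB(A).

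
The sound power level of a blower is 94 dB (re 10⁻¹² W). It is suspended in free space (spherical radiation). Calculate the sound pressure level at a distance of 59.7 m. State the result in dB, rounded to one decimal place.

Free-field spherical radiation: L_p = L_w − 10·log₁₀(4π·r²), r = 59.7 m.
4π·r² = 4.479e+04 m², 10·log₁₀ of that is 46.512 dB.
L_p = 94 − 46.512 = 47.49 dB.

47.5 dB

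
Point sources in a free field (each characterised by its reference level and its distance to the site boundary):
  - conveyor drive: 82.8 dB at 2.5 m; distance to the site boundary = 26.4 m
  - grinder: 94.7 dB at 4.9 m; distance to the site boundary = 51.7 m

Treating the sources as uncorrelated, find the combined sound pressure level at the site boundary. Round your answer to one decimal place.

First find each source's level at the receiver (point-source: −20·log₁₀(r/r_ref)), then combine on an intensity basis.
conveyor drive: 82.8 − 20·log₁₀(26.4/2.5) = 82.8 − 20.47 = 62.33 dB.
grinder: 94.7 − 20·log₁₀(51.7/4.9) = 94.7 − 20.47 = 74.23 dB.
Σ 10^(L/10) = 2.822e+07 → L_total = 10·log₁₀(2.822e+07) = 74.51 dB.

74.5 dB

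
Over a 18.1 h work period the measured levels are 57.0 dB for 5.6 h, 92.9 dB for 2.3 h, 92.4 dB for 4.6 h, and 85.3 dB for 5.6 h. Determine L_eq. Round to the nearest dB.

89 dB

The energy average is taken in the linear domain: L_eq = 10·log₁₀[(Σ tᵢ·10^(Lᵢ/10))/T], T = 18.1 h.
Σ tᵢ·10^(Lᵢ/10) = 5.6·10^(57.0/10) + 2.3·10^(92.9/10) + 4.6·10^(92.4/10) + 5.6·10^(85.3/10) = 1.438e+10.
L_eq = 10·log₁₀(1.438e+10/18.1) = 89.00 dB.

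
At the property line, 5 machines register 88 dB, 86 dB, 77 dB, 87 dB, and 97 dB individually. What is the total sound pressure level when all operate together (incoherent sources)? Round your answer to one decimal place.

98.2 dB

For uncorrelated sources the intensities add, so convert each level to linear form, sum, and take 10·log₁₀ of the total.
Σ 10^(L/10) = 10^(88/10) + 10^(86/10) + 10^(77/10) + 10^(87/10) + 10^(97/10) = 6.592e+09.
L_total = 10·log₁₀(6.592e+09) = 98.19 dB.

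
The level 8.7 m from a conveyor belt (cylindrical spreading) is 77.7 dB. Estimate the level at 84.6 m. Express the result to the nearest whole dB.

For a line source, L₂ = L₁ − 10·log₁₀(r₂/r₁).
L₂ = 77.7 − 10·log₁₀(84.6/8.7) = 77.7 − 9.879 = 67.82 dB.

68 dB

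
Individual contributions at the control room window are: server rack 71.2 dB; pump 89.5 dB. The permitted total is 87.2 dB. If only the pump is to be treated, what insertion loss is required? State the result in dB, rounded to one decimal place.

2.4 dB

Fixed contribution from the other source: Σ 10^(L/10) = 10^(71.2/10) = 1.318e+07 (71.20 dB).
To meet 87.2 dB overall, the treated pump may contribute at most 10^(87.2/10) − 1.318e+07 = 5.116e+08, i.e. 87.09 dB.
Required insertion loss = 89.5 − 87.09 = 2.41 dB.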